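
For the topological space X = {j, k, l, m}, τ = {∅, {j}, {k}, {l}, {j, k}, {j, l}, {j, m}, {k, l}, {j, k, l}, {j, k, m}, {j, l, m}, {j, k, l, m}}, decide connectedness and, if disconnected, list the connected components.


(X, τ) is disconnected; components = [{k}, {l}, {j, m}].

Find clopen sets (U ∈ τ with X ∖ U ∈ τ):
  U = ∅, X ∖ U = {j, k, l, m} — both open, so U is clopen.
  U = {k}, X ∖ U = {j, l, m} — both open, so U is clopen.
  U = {l}, X ∖ U = {j, k, m} — both open, so U is clopen.
  U = {j, m}, X ∖ U = {k, l} — both open, so U is clopen.
  U = {k, l}, X ∖ U = {j, m} — both open, so U is clopen.
  U = {j, k, m}, X ∖ U = {l} — both open, so U is clopen.
  U = {j, l, m}, X ∖ U = {k} — both open, so U is clopen.
  U = {j, k, l, m}, X ∖ U = ∅ — both open, so U is clopen.
Nontrivial clopen(s) exist: e.g. {j, l, m}. So (X, τ) is disconnected.
Compute connected components by grouping points that agree on all clopens:
  component: {k}
  component: {l}
  component: {j, m}


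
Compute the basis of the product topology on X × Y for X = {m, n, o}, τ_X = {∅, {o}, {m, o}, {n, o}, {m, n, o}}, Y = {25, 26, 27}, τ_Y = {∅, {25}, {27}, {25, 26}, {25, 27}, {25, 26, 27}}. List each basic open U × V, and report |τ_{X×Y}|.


Basis B = {∅ × ∅, {o} × {25}, {o} × {27}, {m, o} × {25}, {m, o} × {27}, {n, o} × {25}, {n, o} × {27}, {o} × {25, 26}, {o} × {25, 27}, {m, n, o} × {25}, {m, n, o} × {27}, {o} × {25, 26, 27}, {m, o} × {25, 26}, {m, o} × {25, 27}, {n, o} × {25, 26}, {n, o} × {25, 27}, {m, o} × {25, 26, 27}, {m, n, o} × {25, 26}, {m, n, o} × {25, 27}, {n, o} × {25, 26, 27}, {m, n, o} × {25, 26, 27}}; |τ_{X×Y}| = 70.

Enumerate products U × V with U ∈ τ_X, V ∈ τ_Y (deduplicated):
  ∅ × ∅ = {} (∅)
  {o} × {25} = {(o,25)}
  {o} × {27} = {(o,27)}
  {m, o} × {25} = {(m,25), (o,25)}
  {m, o} × {27} = {(m,27), (o,27)}
  {n, o} × {25} = {(n,25), (o,25)}
  {n, o} × {27} = {(n,27), (o,27)}
  {o} × {25, 26} = {(o,25), (o,26)}
  {o} × {25, 27} = {(o,25), (o,27)}
  {m, n, o} × {25} = {(m,25), (n,25), (o,25)}
  {m, n, o} × {27} = {(m,27), (n,27), (o,27)}
  {o} × {25, 26, 27} = {(o,25), (o,26), (o,27)}
  {m, o} × {25, 26} = {(m,25), (m,26), (o,25), (o,26)}
  {m, o} × {25, 27} = {(m,25), (m,27), (o,25), (o,27)}
  {n, o} × {25, 26} = {(n,25), (n,26), (o,25), (o,26)}
  {n, o} × {25, 27} = {(n,25), (n,27), (o,25), (o,27)}
  {m, o} × {25, 26, 27} = {(m,25), (m,26), (m,27), (o,25), (o,26), (o,27)}
  {m, n, o} × {25, 26} = {(m,25), (m,26), (n,25), (n,26), (o,25), (o,26)}
  {m, n, o} × {25, 27} = {(m,25), (m,27), (n,25), (n,27), (o,25), (o,27)}
  {n, o} × {25, 26, 27} = {(n,25), (n,26), (n,27), (o,25), (o,26), (o,27)}
  {m, n, o} × {25, 26, 27} = {(m,25), (m,26), (m,27), (n,25), (n,26), (n,27), (o,25), (o,26), (o,27)}
These 21 distinct sets form the basis B.
Close under arbitrary unions to get τ_{X×Y}; counting gives |τ_{X×Y}| = 70.


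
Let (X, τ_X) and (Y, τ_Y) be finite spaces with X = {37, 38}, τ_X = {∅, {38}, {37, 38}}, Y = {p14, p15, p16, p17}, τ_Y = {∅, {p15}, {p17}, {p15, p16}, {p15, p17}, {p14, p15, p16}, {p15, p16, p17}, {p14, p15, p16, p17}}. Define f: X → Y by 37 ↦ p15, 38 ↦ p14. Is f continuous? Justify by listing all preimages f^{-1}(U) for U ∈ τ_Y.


f is NOT continuous.

Compute f^{-1}(U) for each U ∈ τ_Y:
  U = ∅: f^{-1}(U) = ∅ ∈ τ_X ✓.
  U = {p15}: f^{-1}(U) = {37} ∉ τ_X ✗.
  U = {p17}: f^{-1}(U) = ∅ ∈ τ_X ✓.
  U = {p15, p16}: f^{-1}(U) = {37} ∉ τ_X ✗.
  U = {p15, p17}: f^{-1}(U) = {37} ∉ τ_X ✗.
  U = {p14, p15, p16}: f^{-1}(U) = {37, 38} ∈ τ_X ✓.
  U = {p15, p16, p17}: f^{-1}(U) = {37} ∉ τ_X ✗.
  U = {p14, p15, p16, p17}: f^{-1}(U) = {37, 38} ∈ τ_X ✓.
Found U = {p15} with f^{-1}(U) = {37} not in τ_X. Therefore f is NOT continuous.


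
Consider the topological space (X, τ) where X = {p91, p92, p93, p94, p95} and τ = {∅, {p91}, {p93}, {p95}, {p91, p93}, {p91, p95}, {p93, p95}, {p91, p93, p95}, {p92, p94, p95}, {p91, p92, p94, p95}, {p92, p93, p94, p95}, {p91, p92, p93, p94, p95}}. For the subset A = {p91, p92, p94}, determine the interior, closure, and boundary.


int(A) = {p91}, cl(A) = {p91, p92, p94}, ∂A = {p92, p94}.

Closed sets in (X, τ) are complements of opens:
  closed(X, τ) = {∅, {p91}, {p93}, {p91, p93}, {p92, p94}, {p91, p92, p94}, {p92, p93, p94}, {p92, p94, p95}, {p91, p92, p93, p94}, {p91, p92, p94, p95}, {p92, p93, p94, p95}, {p91, p92, p93, p94, p95}}.
int(A) = ⋃ {U ∈ τ : U ⊆ A}. Opens contained in A: ∅, {p91}.
Taking the union of these: int(A) = {p91}.
cl(A) = ⋂ {C closed : A ⊆ C}. Closed sets containing A: {p91, p92, p94}, {p91, p92, p93, p94}, {p91, p92, p94, p95}, {p91, p92, p93, p94, p95}.
Intersecting these: cl(A) = {p91, p92, p94}.
∂A = cl(A) ∖ int(A) = {p91, p92, p94} ∖ {p91} = {p92, p94}.


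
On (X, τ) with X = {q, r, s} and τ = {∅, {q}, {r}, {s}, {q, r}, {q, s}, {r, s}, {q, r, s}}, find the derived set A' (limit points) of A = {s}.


A' = ∅

For each x ∈ X, list the open sets U ∈ τ with x ∈ U, then check whether U ∩ (A ∖ {x}) ≠ ∅ for every such U.
  x = q: open {q} ∋ x has {q} ∩ (A ∖ {q}) = ∅, so x is NOT a limit point.
  x = r: open {r} ∋ x has {r} ∩ (A ∖ {r}) = ∅, so x is NOT a limit point.
  x = s: open {s} ∋ x has {s} ∩ (A ∖ {s}) = ∅, so x is NOT a limit point.
Collecting: A' = ∅.


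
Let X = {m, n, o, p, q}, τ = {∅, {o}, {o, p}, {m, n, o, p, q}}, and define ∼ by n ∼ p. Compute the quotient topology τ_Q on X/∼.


X/∼ = {[m], [n=p], [o], [q]}; |τ_Q| = 3.

Equivalence classes: [m], [n=p], [o], [q].
Quotient map π: X → X/∼ sends m ↦ [m], n ↦ [n=p], o ↦ [o], p ↦ [n=p], q ↦ [q].
For each subset V ⊆ X/∼, compute π^{-1}(V) ⊆ X and check whether π^{-1}(V) ∈ τ. V is open in τ_Q iff π^{-1}(V) ∈ τ.
  V = {}: π^{-1}(V) = ∅ ∈ τ ✓.
  V = {[m]}: π^{-1}(V) = {m} ∉ τ ✗.
  V = {[n=p]}: π^{-1}(V) = {n, p} ∉ τ ✗.
  V = {[m], [n=p]}: π^{-1}(V) = {m, n, p} ∉ τ ✗.
  V = {[o]}: π^{-1}(V) = {o} ∈ τ ✓.
  V = {[m], [o]}: π^{-1}(V) = {m, o} ∉ τ ✗.
  V = {[n=p], [o]}: π^{-1}(V) = {n, o, p} ∉ τ ✗.
  V = {[m], [n=p], [o]}: π^{-1}(V) = {m, n, o, p} ∉ τ ✗.
  V = {[q]}: π^{-1}(V) = {q} ∉ τ ✗.
  V = {[m], [q]}: π^{-1}(V) = {m, q} ∉ τ ✗.
  V = {[n=p], [q]}: π^{-1}(V) = {n, p, q} ∉ τ ✗.
  V = {[m], [n=p], [q]}: π^{-1}(V) = {m, n, p, q} ∉ τ ✗.
  V = {[o], [q]}: π^{-1}(V) = {o, q} ∉ τ ✗.
  V = {[m], [o], [q]}: π^{-1}(V) = {m, o, q} ∉ τ ✗.
  V = {[n=p], [o], [q]}: π^{-1}(V) = {n, o, p, q} ∉ τ ✗.
  V = {[m], [n=p], [o], [q]}: π^{-1}(V) = {m, n, o, p, q} ∈ τ ✓.
Open sets in the quotient: τ_Q = {{}, {[o]}, {[m], [n=p], [o], [q]}} (3 elements).


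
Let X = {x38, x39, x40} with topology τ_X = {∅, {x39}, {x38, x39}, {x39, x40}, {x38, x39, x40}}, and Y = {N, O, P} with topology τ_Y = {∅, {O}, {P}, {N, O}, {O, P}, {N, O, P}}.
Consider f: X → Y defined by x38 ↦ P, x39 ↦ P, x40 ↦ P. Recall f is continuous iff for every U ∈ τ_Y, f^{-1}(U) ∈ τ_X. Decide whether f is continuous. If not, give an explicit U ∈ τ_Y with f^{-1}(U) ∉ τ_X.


f IS continuous.

Compute f^{-1}(U) for each U ∈ τ_Y:
  U = ∅: f^{-1}(U) = ∅ ∈ τ_X ✓.
  U = {O}: f^{-1}(U) = ∅ ∈ τ_X ✓.
  U = {P}: f^{-1}(U) = {x38, x39, x40} ∈ τ_X ✓.
  U = {N, O}: f^{-1}(U) = ∅ ∈ τ_X ✓.
  U = {O, P}: f^{-1}(U) = {x38, x39, x40} ∈ τ_X ✓.
  U = {N, O, P}: f^{-1}(U) = {x38, x39, x40} ∈ τ_X ✓.
Every preimage lies in τ_X, so f IS continuous.


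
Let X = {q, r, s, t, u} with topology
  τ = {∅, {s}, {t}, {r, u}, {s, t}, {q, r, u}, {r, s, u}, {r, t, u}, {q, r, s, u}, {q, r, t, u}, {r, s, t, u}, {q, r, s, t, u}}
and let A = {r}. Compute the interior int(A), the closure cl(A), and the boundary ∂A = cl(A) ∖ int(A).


int(A) = ∅, cl(A) = {q, r, u}, ∂A = {q, r, u}.

Closed sets in (X, τ) are complements of opens:
  closed(X, τ) = {∅, {q}, {s}, {t}, {q, s}, {q, t}, {s, t}, {q, r, u}, {q, s, t}, {q, r, s, u}, {q, r, t, u}, {q, r, s, t, u}}.
int(A) = ⋃ {U ∈ τ : U ⊆ A}. Opens contained in A: ∅.
Taking the union of these: int(A) = ∅.
cl(A) = ⋂ {C closed : A ⊆ C}. Closed sets containing A: {q, r, u}, {q, r, s, u}, {q, r, t, u}, {q, r, s, t, u}.
Intersecting these: cl(A) = {q, r, u}.
∂A = cl(A) ∖ int(A) = {q, r, u} ∖ ∅ = {q, r, u}.


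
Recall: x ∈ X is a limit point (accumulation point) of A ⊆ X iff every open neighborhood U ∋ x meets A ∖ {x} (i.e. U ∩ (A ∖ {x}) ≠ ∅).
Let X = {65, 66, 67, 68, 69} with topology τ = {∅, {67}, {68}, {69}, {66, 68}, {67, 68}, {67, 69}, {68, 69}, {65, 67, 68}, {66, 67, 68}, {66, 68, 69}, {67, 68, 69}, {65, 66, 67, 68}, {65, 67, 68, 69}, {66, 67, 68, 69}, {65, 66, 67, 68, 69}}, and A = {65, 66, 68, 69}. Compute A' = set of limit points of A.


A' = {65, 66}

For each x ∈ X, list the open sets U ∈ τ with x ∈ U, then check whether U ∩ (A ∖ {x}) ≠ ∅ for every such U.
  x = 65: opens ∋ x are {65, 67, 68}, {65, 66, 67, 68}, {65, 67, 68, 69}, {65, 66, 67, 68, 69}; each meets A ∖ {65}, so x IS a limit point.
  x = 66: opens ∋ x are {66, 68}, {66, 67, 68}, {66, 68, 69}, {65, 66, 67, 68}, {66, 67, 68, 69}, {65, 66, 67, 68, 69}; each meets A ∖ {66}, so x IS a limit point.
  x = 67: open {67} ∋ x has {67} ∩ (A ∖ {67}) = ∅, so x is NOT a limit point.
  x = 68: open {68} ∋ x has {68} ∩ (A ∖ {68}) = ∅, so x is NOT a limit point.
  x = 69: open {69} ∋ x has {69} ∩ (A ∖ {69}) = ∅, so x is NOT a limit point.
Collecting: A' = {65, 66}.


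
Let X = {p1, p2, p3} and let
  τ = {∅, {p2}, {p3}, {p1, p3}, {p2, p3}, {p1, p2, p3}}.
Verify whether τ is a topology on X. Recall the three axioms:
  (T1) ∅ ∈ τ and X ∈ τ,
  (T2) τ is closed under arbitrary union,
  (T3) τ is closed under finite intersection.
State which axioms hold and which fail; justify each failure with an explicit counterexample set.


τ IS a topology on X.

Axiom (T1): ∅ ∈ τ? Yes; X ∈ τ? Yes.
Axiom (T2/T3): check pairwise unions and intersections of members of τ.
All pairwise intersections and unions checked — each lies in τ. Therefore τ satisfies (T1), (T2), (T3): it IS a topology on X.


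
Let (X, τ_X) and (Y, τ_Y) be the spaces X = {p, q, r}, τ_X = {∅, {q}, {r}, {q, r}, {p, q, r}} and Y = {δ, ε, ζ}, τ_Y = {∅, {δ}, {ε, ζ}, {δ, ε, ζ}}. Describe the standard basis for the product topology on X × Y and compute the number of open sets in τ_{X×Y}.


Basis B = {∅ × ∅, {q} × {δ}, {r} × {δ}, {q, r} × {δ}, {q} × {ε, ζ}, {r} × {ε, ζ}, {p, q, r} × {δ}, {q} × {δ, ε, ζ}, {r} × {δ, ε, ζ}, {q, r} × {ε, ζ}, {p, q, r} × {ε, ζ}, {q, r} × {δ, ε, ζ}, {p, q, r} × {δ, ε, ζ}}; |τ_{X×Y}| = 25.

Enumerate products U × V with U ∈ τ_X, V ∈ τ_Y (deduplicated):
  ∅ × ∅ = {} (∅)
  {q} × {δ} = {(q,δ)}
  {r} × {δ} = {(r,δ)}
  {q, r} × {δ} = {(q,δ), (r,δ)}
  {q} × {ε, ζ} = {(q,ε), (q,ζ)}
  {r} × {ε, ζ} = {(r,ε), (r,ζ)}
  {p, q, r} × {δ} = {(p,δ), (q,δ), (r,δ)}
  {q} × {δ, ε, ζ} = {(q,δ), (q,ε), (q,ζ)}
  {r} × {δ, ε, ζ} = {(r,δ), (r,ε), (r,ζ)}
  {q, r} × {ε, ζ} = {(q,ε), (q,ζ), (r,ε), (r,ζ)}
  {p, q, r} × {ε, ζ} = {(p,ε), (p,ζ), (q,ε), (q,ζ), (r,ε), (r,ζ)}
  {q, r} × {δ, ε, ζ} = {(q,δ), (q,ε), (q,ζ), (r,δ), (r,ε), (r,ζ)}
  {p, q, r} × {δ, ε, ζ} = {(p,δ), (p,ε), (p,ζ), (q,δ), (q,ε), (q,ζ), (r,δ), (r,ε), (r,ζ)}
These 13 distinct sets form the basis B.
Close under arbitrary unions to get τ_{X×Y}; counting gives |τ_{X×Y}| = 25.


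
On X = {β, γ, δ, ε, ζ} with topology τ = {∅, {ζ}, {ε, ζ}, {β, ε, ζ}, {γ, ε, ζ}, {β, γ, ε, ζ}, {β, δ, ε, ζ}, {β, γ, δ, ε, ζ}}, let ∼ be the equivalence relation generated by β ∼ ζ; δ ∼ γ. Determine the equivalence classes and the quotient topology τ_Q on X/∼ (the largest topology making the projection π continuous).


X/∼ = {[β=ζ], [γ=δ], [ε]}; |τ_Q| = 3.

Equivalence classes: [β=ζ], [γ=δ], [ε].
Quotient map π: X → X/∼ sends β ↦ [β=ζ], γ ↦ [γ=δ], δ ↦ [γ=δ], ε ↦ [ε], ζ ↦ [β=ζ].
For each subset V ⊆ X/∼, compute π^{-1}(V) ⊆ X and check whether π^{-1}(V) ∈ τ. V is open in τ_Q iff π^{-1}(V) ∈ τ.
  V = {}: π^{-1}(V) = ∅ ∈ τ ✓.
  V = {[β=ζ]}: π^{-1}(V) = {β, ζ} ∉ τ ✗.
  V = {[γ=δ]}: π^{-1}(V) = {γ, δ} ∉ τ ✗.
  V = {[β=ζ], [γ=δ]}: π^{-1}(V) = {β, γ, δ, ζ} ∉ τ ✗.
  V = {[ε]}: π^{-1}(V) = {ε} ∉ τ ✗.
  V = {[β=ζ], [ε]}: π^{-1}(V) = {β, ε, ζ} ∈ τ ✓.
  V = {[γ=δ], [ε]}: π^{-1}(V) = {γ, δ, ε} ∉ τ ✗.
  V = {[β=ζ], [γ=δ], [ε]}: π^{-1}(V) = {β, γ, δ, ε, ζ} ∈ τ ✓.
Open sets in the quotient: τ_Q = {{}, {[β=ζ], [ε]}, {[β=ζ], [γ=δ], [ε]}} (3 elements).


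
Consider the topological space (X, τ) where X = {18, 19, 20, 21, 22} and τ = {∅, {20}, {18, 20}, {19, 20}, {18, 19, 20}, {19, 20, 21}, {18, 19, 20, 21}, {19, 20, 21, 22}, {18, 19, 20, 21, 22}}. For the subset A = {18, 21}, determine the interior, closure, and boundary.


int(A) = ∅, cl(A) = {18, 21, 22}, ∂A = {18, 21, 22}.

Closed sets in (X, τ) are complements of opens:
  closed(X, τ) = {∅, {18}, {22}, {18, 22}, {21, 22}, {18, 21, 22}, {19, 21, 22}, {18, 19, 21, 22}, {18, 19, 20, 21, 22}}.
int(A) = ⋃ {U ∈ τ : U ⊆ A}. Opens contained in A: ∅.
Taking the union of these: int(A) = ∅.
cl(A) = ⋂ {C closed : A ⊆ C}. Closed sets containing A: {18, 21, 22}, {18, 19, 21, 22}, {18, 19, 20, 21, 22}.
Intersecting these: cl(A) = {18, 21, 22}.
∂A = cl(A) ∖ int(A) = {18, 21, 22} ∖ ∅ = {18, 21, 22}.


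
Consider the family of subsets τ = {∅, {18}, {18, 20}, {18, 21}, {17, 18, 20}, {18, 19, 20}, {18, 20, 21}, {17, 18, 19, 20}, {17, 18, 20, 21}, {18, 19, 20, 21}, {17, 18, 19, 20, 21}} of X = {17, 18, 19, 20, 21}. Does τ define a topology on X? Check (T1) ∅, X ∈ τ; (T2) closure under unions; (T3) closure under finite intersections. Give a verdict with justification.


τ IS a topology on X.

Axiom (T1): ∅ ∈ τ? Yes; X ∈ τ? Yes.
Axiom (T2/T3): check pairwise unions and intersections of members of τ.
All pairwise intersections and unions checked — each lies in τ. Therefore τ satisfies (T1), (T2), (T3): it IS a topology on X.


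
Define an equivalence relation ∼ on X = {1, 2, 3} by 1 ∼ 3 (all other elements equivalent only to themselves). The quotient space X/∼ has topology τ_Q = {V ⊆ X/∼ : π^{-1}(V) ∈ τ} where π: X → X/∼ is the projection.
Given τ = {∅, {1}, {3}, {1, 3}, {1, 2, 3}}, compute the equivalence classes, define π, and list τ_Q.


X/∼ = {[1=3], [2]}; |τ_Q| = 3.

Equivalence classes: [1=3], [2].
Quotient map π: X → X/∼ sends 1 ↦ [1=3], 2 ↦ [2], 3 ↦ [1=3].
For each subset V ⊆ X/∼, compute π^{-1}(V) ⊆ X and check whether π^{-1}(V) ∈ τ. V is open in τ_Q iff π^{-1}(V) ∈ τ.
  V = {}: π^{-1}(V) = ∅ ∈ τ ✓.
  V = {[1=3]}: π^{-1}(V) = {1, 3} ∈ τ ✓.
  V = {[2]}: π^{-1}(V) = {2} ∉ τ ✗.
  V = {[1=3], [2]}: π^{-1}(V) = {1, 2, 3} ∈ τ ✓.
Open sets in the quotient: τ_Q = {{}, {[1=3]}, {[1=3], [2]}} (3 elements).


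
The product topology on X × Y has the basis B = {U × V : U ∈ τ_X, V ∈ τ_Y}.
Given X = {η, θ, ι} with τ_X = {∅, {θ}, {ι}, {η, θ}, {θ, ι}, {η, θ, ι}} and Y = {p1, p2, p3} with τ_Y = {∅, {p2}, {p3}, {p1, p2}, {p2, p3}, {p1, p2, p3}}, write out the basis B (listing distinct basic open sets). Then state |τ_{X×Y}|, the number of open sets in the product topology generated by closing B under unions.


Basis B = {∅ × ∅, {θ} × {p2}, {θ} × {p3}, {ι} × {p2}, {ι} × {p3}, {η, θ} × {p2}, {η, θ} × {p3}, {θ} × {p1, p2}, {θ} × {p2, p3}, {θ, ι} × {p2}, {θ, ι} × {p3}, {ι} × {p1, p2}, {ι} × {p2, p3}, {η, θ, ι} × {p2}, {η, θ, ι} × {p3}, {θ} × {p1, p2, p3}, {ι} × {p1, p2, p3}, {η, θ} × {p1, p2}, {η, θ} × {p2, p3}, {θ, ι} × {p1, p2}, {θ, ι} × {p2, p3}, {η, θ} × {p1, p2, p3}, {η, θ, ι} × {p1, p2}, {η, θ, ι} × {p2, p3}, {θ, ι} × {p1, p2, p3}, {η, θ, ι} × {p1, p2, p3}}; |τ_{X×Y}| = 108.

Enumerate products U × V with U ∈ τ_X, V ∈ τ_Y (deduplicated):
  ∅ × ∅ = {} (∅)
  {θ} × {p2} = {(θ,p2)}
  {θ} × {p3} = {(θ,p3)}
  {ι} × {p2} = {(ι,p2)}
  {ι} × {p3} = {(ι,p3)}
  {η, θ} × {p2} = {(η,p2), (θ,p2)}
  {η, θ} × {p3} = {(η,p3), (θ,p3)}
  {θ} × {p1, p2} = {(θ,p1), (θ,p2)}
  {θ} × {p2, p3} = {(θ,p2), (θ,p3)}
  {θ, ι} × {p2} = {(θ,p2), (ι,p2)}
  {θ, ι} × {p3} = {(θ,p3), (ι,p3)}
  {ι} × {p1, p2} = {(ι,p1), (ι,p2)}
  {ι} × {p2, p3} = {(ι,p2), (ι,p3)}
  {η, θ, ι} × {p2} = {(η,p2), (θ,p2), (ι,p2)}
  {η, θ, ι} × {p3} = {(η,p3), (θ,p3), (ι,p3)}
  {θ} × {p1, p2, p3} = {(θ,p1), (θ,p2), (θ,p3)}
  {ι} × {p1, p2, p3} = {(ι,p1), (ι,p2), (ι,p3)}
  {η, θ} × {p1, p2} = {(η,p1), (η,p2), (θ,p1), (θ,p2)}
  {η, θ} × {p2, p3} = {(η,p2), (η,p3), (θ,p2), (θ,p3)}
  {θ, ι} × {p1, p2} = {(θ,p1), (θ,p2), (ι,p1), (ι,p2)}
  {θ, ι} × {p2, p3} = {(θ,p2), (θ,p3), (ι,p2), (ι,p3)}
  {η, θ} × {p1, p2, p3} = {(η,p1), (η,p2), (η,p3), (θ,p1), (θ,p2), (θ,p3)}
  {η, θ, ι} × {p1, p2} = {(η,p1), (η,p2), (θ,p1), (θ,p2), (ι,p1), (ι,p2)}
  {η, θ, ι} × {p2, p3} = {(η,p2), (η,p3), (θ,p2), (θ,p3), (ι,p2), (ι,p3)}
  {θ, ι} × {p1, p2, p3} = {(θ,p1), (θ,p2), (θ,p3), (ι,p1), (ι,p2), (ι,p3)}
  {η, θ, ι} × {p1, p2, p3} = {(η,p1), (η,p2), (η,p3), (θ,p1), (θ,p2), (θ,p3), (ι,p1), (ι,p2), (ι,p3)}
These 26 distinct sets form the basis B.
Close under arbitrary unions to get τ_{X×Y}; counting gives |τ_{X×Y}| = 108.


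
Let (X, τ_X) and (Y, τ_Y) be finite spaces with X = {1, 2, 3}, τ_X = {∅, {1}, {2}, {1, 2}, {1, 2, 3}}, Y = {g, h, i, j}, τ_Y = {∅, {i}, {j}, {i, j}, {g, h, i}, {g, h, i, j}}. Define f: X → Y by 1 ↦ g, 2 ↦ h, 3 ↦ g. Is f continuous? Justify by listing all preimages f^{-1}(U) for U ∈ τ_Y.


f IS continuous.

Compute f^{-1}(U) for each U ∈ τ_Y:
  U = ∅: f^{-1}(U) = ∅ ∈ τ_X ✓.
  U = {i}: f^{-1}(U) = ∅ ∈ τ_X ✓.
  U = {j}: f^{-1}(U) = ∅ ∈ τ_X ✓.
  U = {i, j}: f^{-1}(U) = ∅ ∈ τ_X ✓.
  U = {g, h, i}: f^{-1}(U) = {1, 2, 3} ∈ τ_X ✓.
  U = {g, h, i, j}: f^{-1}(U) = {1, 2, 3} ∈ τ_X ✓.
Every preimage lies in τ_X, so f IS continuous.


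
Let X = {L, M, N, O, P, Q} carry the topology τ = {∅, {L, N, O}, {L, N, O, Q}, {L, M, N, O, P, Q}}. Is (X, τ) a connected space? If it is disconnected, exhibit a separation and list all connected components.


(X, τ) is connected.

Find clopen sets (U ∈ τ with X ∖ U ∈ τ):
  U = ∅, X ∖ U = {L, M, N, O, P, Q} — both open, so U is clopen.
  U = {L, M, N, O, P, Q}, X ∖ U = ∅ — both open, so U is clopen.
Only trivial clopens (∅ and X) exist, so (X, τ) is connected.
Compute connected components by grouping points that agree on all clopens:
  component: {L, M, N, O, P, Q}


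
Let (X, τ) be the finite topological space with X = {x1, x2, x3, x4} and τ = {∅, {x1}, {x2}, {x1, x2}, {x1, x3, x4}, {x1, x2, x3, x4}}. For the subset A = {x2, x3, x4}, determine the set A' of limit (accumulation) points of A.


A' = {x3, x4}

For each x ∈ X, list the open sets U ∈ τ with x ∈ U, then check whether U ∩ (A ∖ {x}) ≠ ∅ for every such U.
  x = x1: open {x1} ∋ x has {x1} ∩ (A ∖ {x1}) = ∅, so x is NOT a limit point.
  x = x2: open {x2} ∋ x has {x2} ∩ (A ∖ {x2}) = ∅, so x is NOT a limit point.
  x = x3: opens ∋ x are {x1, x3, x4}, {x1, x2, x3, x4}; each meets A ∖ {x3}, so x IS a limit point.
  x = x4: opens ∋ x are {x1, x3, x4}, {x1, x2, x3, x4}; each meets A ∖ {x4}, so x IS a limit point.
Collecting: A' = {x3, x4}.


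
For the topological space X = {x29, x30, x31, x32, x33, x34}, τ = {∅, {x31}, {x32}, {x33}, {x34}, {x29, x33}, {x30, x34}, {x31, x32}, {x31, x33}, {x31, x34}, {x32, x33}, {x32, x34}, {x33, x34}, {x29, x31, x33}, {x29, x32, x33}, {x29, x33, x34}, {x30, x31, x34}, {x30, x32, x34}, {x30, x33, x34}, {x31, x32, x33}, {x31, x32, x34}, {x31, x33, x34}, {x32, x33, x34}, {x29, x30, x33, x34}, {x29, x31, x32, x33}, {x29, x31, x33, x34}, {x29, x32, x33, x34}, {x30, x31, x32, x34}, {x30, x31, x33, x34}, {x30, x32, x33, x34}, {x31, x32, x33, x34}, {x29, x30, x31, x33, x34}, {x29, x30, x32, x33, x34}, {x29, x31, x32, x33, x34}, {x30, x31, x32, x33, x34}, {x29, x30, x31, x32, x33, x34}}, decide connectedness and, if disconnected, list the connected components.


(X, τ) is disconnected; components = [{x31}, {x32}, {x29, x33}, {x30, x34}].

Find clopen sets (U ∈ τ with X ∖ U ∈ τ):
  U = ∅, X ∖ U = {x29, x30, x31, x32, x33, x34} — both open, so U is clopen.
  U = {x31}, X ∖ U = {x29, x30, x32, x33, x34} — both open, so U is clopen.
  U = {x32}, X ∖ U = {x29, x30, x31, x33, x34} — both open, so U is clopen.
  U = {x29, x33}, X ∖ U = {x30, x31, x32, x34} — both open, so U is clopen.
  U = {x30, x34}, X ∖ U = {x29, x31, x32, x33} — both open, so U is clopen.
  U = {x31, x32}, X ∖ U = {x29, x30, x33, x34} — both open, so U is clopen.
  U = {x29, x31, x33}, X ∖ U = {x30, x32, x34} — both open, so U is clopen.
  U = {x29, x32, x33}, X ∖ U = {x30, x31, x34} — both open, so U is clopen.
  U = {x30, x31, x34}, X ∖ U = {x29, x32, x33} — both open, so U is clopen.
  U = {x30, x32, x34}, X ∖ U = {x29, x31, x33} — both open, so U is clopen.
  U = {x29, x30, x33, x34}, X ∖ U = {x31, x32} — both open, so U is clopen.
  U = {x29, x31, x32, x33}, X ∖ U = {x30, x34} — both open, so U is clopen.
  U = {x30, x31, x32, x34}, X ∖ U = {x29, x33} — both open, so U is clopen.
  U = {x29, x30, x31, x33, x34}, X ∖ U = {x32} — both open, so U is clopen.
  U = {x29, x30, x32, x33, x34}, X ∖ U = {x31} — both open, so U is clopen.
  U = {x29, x30, x31, x32, x33, x34}, X ∖ U = ∅ — both open, so U is clopen.
Nontrivial clopen(s) exist: e.g. {x31}. So (X, τ) is disconnected.
Compute connected components by grouping points that agree on all clopens:
  component: {x31}
  component: {x32}
  component: {x29, x33}
  component: {x30, x34}


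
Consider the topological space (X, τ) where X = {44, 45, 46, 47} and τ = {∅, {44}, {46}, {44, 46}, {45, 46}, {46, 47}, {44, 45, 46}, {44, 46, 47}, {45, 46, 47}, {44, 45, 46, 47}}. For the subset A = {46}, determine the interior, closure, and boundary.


int(A) = {46}, cl(A) = {45, 46, 47}, ∂A = {45, 47}.

Closed sets in (X, τ) are complements of opens:
  closed(X, τ) = {∅, {44}, {45}, {47}, {44, 45}, {44, 47}, {45, 47}, {44, 45, 47}, {45, 46, 47}, {44, 45, 46, 47}}.
int(A) = ⋃ {U ∈ τ : U ⊆ A}. Opens contained in A: ∅, {46}.
Taking the union of these: int(A) = {46}.
cl(A) = ⋂ {C closed : A ⊆ C}. Closed sets containing A: {45, 46, 47}, {44, 45, 46, 47}.
Intersecting these: cl(A) = {45, 46, 47}.
∂A = cl(A) ∖ int(A) = {45, 46, 47} ∖ {46} = {45, 47}.


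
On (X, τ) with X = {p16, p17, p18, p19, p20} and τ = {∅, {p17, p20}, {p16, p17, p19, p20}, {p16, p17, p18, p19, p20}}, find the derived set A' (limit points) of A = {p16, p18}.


A' = {p18, p19}

For each x ∈ X, list the open sets U ∈ τ with x ∈ U, then check whether U ∩ (A ∖ {x}) ≠ ∅ for every such U.
  x = p16: open {p16, p17, p19, p20} ∋ x has {p16, p17, p19, p20} ∩ (A ∖ {p16}) = ∅, so x is NOT a limit point.
  x = p17: open {p17, p20} ∋ x has {p17, p20} ∩ (A ∖ {p17}) = ∅, so x is NOT a limit point.
  x = p18: opens ∋ x are {p16, p17, p18, p19, p20}; each meets A ∖ {p18}, so x IS a limit point.
  x = p19: opens ∋ x are {p16, p17, p19, p20}, {p16, p17, p18, p19, p20}; each meets A ∖ {p19}, so x IS a limit point.
  x = p20: open {p17, p20} ∋ x has {p17, p20} ∩ (A ∖ {p20}) = ∅, so x is NOT a limit point.
Collecting: A' = {p18, p19}.


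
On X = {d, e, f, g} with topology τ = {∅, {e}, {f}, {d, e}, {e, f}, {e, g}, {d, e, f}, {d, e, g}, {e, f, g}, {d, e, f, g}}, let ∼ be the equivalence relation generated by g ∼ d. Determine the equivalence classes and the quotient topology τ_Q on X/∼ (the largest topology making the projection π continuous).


X/∼ = {[d=g], [e], [f]}; |τ_Q| = 6.

Equivalence classes: [d=g], [e], [f].
Quotient map π: X → X/∼ sends d ↦ [d=g], e ↦ [e], f ↦ [f], g ↦ [d=g].
For each subset V ⊆ X/∼, compute π^{-1}(V) ⊆ X and check whether π^{-1}(V) ∈ τ. V is open in τ_Q iff π^{-1}(V) ∈ τ.
  V = {}: π^{-1}(V) = ∅ ∈ τ ✓.
  V = {[d=g]}: π^{-1}(V) = {d, g} ∉ τ ✗.
  V = {[e]}: π^{-1}(V) = {e} ∈ τ ✓.
  V = {[d=g], [e]}: π^{-1}(V) = {d, e, g} ∈ τ ✓.
  V = {[f]}: π^{-1}(V) = {f} ∈ τ ✓.
  V = {[d=g], [f]}: π^{-1}(V) = {d, f, g} ∉ τ ✗.
  V = {[e], [f]}: π^{-1}(V) = {e, f} ∈ τ ✓.
  V = {[d=g], [e], [f]}: π^{-1}(V) = {d, e, f, g} ∈ τ ✓.
Open sets in the quotient: τ_Q = {{}, {[e]}, {[d=g], [e]}, {[f]}, {[e], [f]}, {[d=g], [e], [f]}} (6 elements).


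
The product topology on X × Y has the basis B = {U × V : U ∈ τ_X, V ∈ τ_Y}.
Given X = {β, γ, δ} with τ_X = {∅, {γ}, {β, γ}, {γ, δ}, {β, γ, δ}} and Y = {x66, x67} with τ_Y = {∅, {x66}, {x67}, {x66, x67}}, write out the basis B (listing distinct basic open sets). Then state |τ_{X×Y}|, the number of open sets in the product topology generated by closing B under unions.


Basis B = {∅ × ∅, {γ} × {x66}, {γ} × {x67}, {β, γ} × {x66}, {β, γ} × {x67}, {γ} × {x66, x67}, {γ, δ} × {x66}, {γ, δ} × {x67}, {β, γ, δ} × {x66}, {β, γ, δ} × {x67}, {β, γ} × {x66, x67}, {γ, δ} × {x66, x67}, {β, γ, δ} × {x66, x67}}; |τ_{X×Y}| = 25.

Enumerate products U × V with U ∈ τ_X, V ∈ τ_Y (deduplicated):
  ∅ × ∅ = {} (∅)
  {γ} × {x66} = {(γ,x66)}
  {γ} × {x67} = {(γ,x67)}
  {β, γ} × {x66} = {(β,x66), (γ,x66)}
  {β, γ} × {x67} = {(β,x67), (γ,x67)}
  {γ} × {x66, x67} = {(γ,x66), (γ,x67)}
  {γ, δ} × {x66} = {(γ,x66), (δ,x66)}
  {γ, δ} × {x67} = {(γ,x67), (δ,x67)}
  {β, γ, δ} × {x66} = {(β,x66), (γ,x66), (δ,x66)}
  {β, γ, δ} × {x67} = {(β,x67), (γ,x67), (δ,x67)}
  {β, γ} × {x66, x67} = {(β,x66), (β,x67), (γ,x66), (γ,x67)}
  {γ, δ} × {x66, x67} = {(γ,x66), (γ,x67), (δ,x66), (δ,x67)}
  {β, γ, δ} × {x66, x67} = {(β,x66), (β,x67), (γ,x66), (γ,x67), (δ,x66), (δ,x67)}
These 13 distinct sets form the basis B.
Close under arbitrary unions to get τ_{X×Y}; counting gives |τ_{X×Y}| = 25.


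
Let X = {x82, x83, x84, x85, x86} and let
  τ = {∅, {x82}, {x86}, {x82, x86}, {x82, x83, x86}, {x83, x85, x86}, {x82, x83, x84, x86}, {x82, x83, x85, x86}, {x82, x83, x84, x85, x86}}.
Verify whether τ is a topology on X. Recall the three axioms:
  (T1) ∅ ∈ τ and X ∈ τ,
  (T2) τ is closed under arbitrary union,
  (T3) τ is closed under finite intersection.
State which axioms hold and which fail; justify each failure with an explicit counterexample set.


τ is NOT a topology on X.

Axiom (T1): ∅ ∈ τ? Yes; X ∈ τ? Yes.
Axiom (T2/T3): check pairwise unions and intersections of members of τ.
Counterexample for (T3): {x82, x83, x86} ∩ {x83, x85, x86} = {x83, x86} ∉ τ. Therefore τ is NOT a topology.


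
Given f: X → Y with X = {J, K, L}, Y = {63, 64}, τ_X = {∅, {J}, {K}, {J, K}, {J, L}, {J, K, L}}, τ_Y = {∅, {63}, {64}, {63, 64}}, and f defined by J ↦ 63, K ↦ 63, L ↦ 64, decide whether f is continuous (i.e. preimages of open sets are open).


f is NOT continuous.

Compute f^{-1}(U) for each U ∈ τ_Y:
  U = ∅: f^{-1}(U) = ∅ ∈ τ_X ✓.
  U = {63}: f^{-1}(U) = {J, K} ∈ τ_X ✓.
  U = {64}: f^{-1}(U) = {L} ∉ τ_X ✗.
  U = {63, 64}: f^{-1}(U) = {J, K, L} ∈ τ_X ✓.
Found U = {64} with f^{-1}(U) = {L} not in τ_X. Therefore f is NOT continuous.


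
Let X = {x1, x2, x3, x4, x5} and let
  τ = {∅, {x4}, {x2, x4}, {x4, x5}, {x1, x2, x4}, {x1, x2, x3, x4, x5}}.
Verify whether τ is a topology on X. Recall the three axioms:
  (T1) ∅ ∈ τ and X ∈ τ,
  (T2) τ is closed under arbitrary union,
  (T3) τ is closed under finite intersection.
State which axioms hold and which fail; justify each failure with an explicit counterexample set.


τ is NOT a topology on X.

Axiom (T1): ∅ ∈ τ? Yes; X ∈ τ? Yes.
Axiom (T2/T3): check pairwise unions and intersections of members of τ.
Counterexample for (T2): {x2, x4} ∪ {x4, x5} = {x2, x4, x5} ∉ τ. Therefore τ is NOT a topology.


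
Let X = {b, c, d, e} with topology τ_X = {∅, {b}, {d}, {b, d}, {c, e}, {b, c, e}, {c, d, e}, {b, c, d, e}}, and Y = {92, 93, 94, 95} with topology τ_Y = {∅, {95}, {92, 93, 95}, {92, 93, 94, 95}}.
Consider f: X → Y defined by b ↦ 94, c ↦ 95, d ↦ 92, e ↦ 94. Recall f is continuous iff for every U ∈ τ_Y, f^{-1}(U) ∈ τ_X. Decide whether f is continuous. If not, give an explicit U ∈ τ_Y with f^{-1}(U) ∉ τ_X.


f is NOT continuous.

Compute f^{-1}(U) for each U ∈ τ_Y:
  U = ∅: f^{-1}(U) = ∅ ∈ τ_X ✓.
  U = {95}: f^{-1}(U) = {c} ∉ τ_X ✗.
  U = {92, 93, 95}: f^{-1}(U) = {c, d} ∉ τ_X ✗.
  U = {92, 93, 94, 95}: f^{-1}(U) = {b, c, d, e} ∈ τ_X ✓.
Found U = {95} with f^{-1}(U) = {c} not in τ_X. Therefore f is NOT continuous.


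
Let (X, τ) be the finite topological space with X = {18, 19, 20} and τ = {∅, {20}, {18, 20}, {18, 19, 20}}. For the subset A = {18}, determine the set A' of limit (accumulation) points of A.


A' = {19}

For each x ∈ X, list the open sets U ∈ τ with x ∈ U, then check whether U ∩ (A ∖ {x}) ≠ ∅ for every such U.
  x = 18: open {18, 20} ∋ x has {18, 20} ∩ (A ∖ {18}) = ∅, so x is NOT a limit point.
  x = 19: opens ∋ x are {18, 19, 20}; each meets A ∖ {19}, so x IS a limit point.
  x = 20: open {20} ∋ x has {20} ∩ (A ∖ {20}) = ∅, so x is NOT a limit point.
Collecting: A' = {19}.


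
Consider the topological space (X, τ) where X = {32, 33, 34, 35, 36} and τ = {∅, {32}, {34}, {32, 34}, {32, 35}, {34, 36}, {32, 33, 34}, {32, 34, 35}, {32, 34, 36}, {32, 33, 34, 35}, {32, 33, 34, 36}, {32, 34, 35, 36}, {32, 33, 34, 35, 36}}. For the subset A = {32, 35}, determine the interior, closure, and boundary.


int(A) = {32, 35}, cl(A) = {32, 33, 35}, ∂A = {33}.

Closed sets in (X, τ) are complements of opens:
  closed(X, τ) = {∅, {33}, {35}, {36}, {33, 35}, {33, 36}, {35, 36}, {32, 33, 35}, {33, 34, 36}, {33, 35, 36}, {32, 33, 35, 36}, {33, 34, 35, 36}, {32, 33, 34, 35, 36}}.
int(A) = ⋃ {U ∈ τ : U ⊆ A}. Opens contained in A: ∅, {32}, {32, 35}.
Taking the union of these: int(A) = {32, 35}.
cl(A) = ⋂ {C closed : A ⊆ C}. Closed sets containing A: {32, 33, 35}, {32, 33, 35, 36}, {32, 33, 34, 35, 36}.
Intersecting these: cl(A) = {32, 33, 35}.
∂A = cl(A) ∖ int(A) = {32, 33, 35} ∖ {32, 35} = {33}.


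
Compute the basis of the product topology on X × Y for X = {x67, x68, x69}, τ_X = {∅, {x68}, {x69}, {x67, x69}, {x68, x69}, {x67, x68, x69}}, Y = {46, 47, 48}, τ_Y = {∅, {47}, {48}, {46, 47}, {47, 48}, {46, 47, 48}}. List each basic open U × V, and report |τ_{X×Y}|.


Basis B = {∅ × ∅, {x68} × {47}, {x68} × {48}, {x69} × {47}, {x69} × {48}, {x67, x69} × {47}, {x67, x69} × {48}, {x68} × {46, 47}, {x68} × {47, 48}, {x68, x69} × {47}, {x68, x69} × {48}, {x69} × {46, 47}, {x69} × {47, 48}, {x67, x68, x69} × {47}, {x67, x68, x69} × {48}, {x68} × {46, 47, 48}, {x69} × {46, 47, 48}, {x67, x69} × {46, 47}, {x67, x69} × {47, 48}, {x68, x69} × {46, 47}, {x68, x69} × {47, 48}, {x67, x69} × {46, 47, 48}, {x67, x68, x69} × {46, 47}, {x67, x68, x69} × {47, 48}, {x68, x69} × {46, 47, 48}, {x67, x68, x69} × {46, 47, 48}}; |τ_{X×Y}| = 108.

Enumerate products U × V with U ∈ τ_X, V ∈ τ_Y (deduplicated):
  ∅ × ∅ = {} (∅)
  {x68} × {47} = {(x68,47)}
  {x68} × {48} = {(x68,48)}
  {x69} × {47} = {(x69,47)}
  {x69} × {48} = {(x69,48)}
  {x67, x69} × {47} = {(x67,47), (x69,47)}
  {x67, x69} × {48} = {(x67,48), (x69,48)}
  {x68} × {46, 47} = {(x68,46), (x68,47)}
  {x68} × {47, 48} = {(x68,47), (x68,48)}
  {x68, x69} × {47} = {(x68,47), (x69,47)}
  {x68, x69} × {48} = {(x68,48), (x69,48)}
  {x69} × {46, 47} = {(x69,46), (x69,47)}
  {x69} × {47, 48} = {(x69,47), (x69,48)}
  {x67, x68, x69} × {47} = {(x67,47), (x68,47), (x69,47)}
  {x67, x68, x69} × {48} = {(x67,48), (x68,48), (x69,48)}
  {x68} × {46, 47, 48} = {(x68,46), (x68,47), (x68,48)}
  {x69} × {46, 47, 48} = {(x69,46), (x69,47), (x69,48)}
  {x67, x69} × {46, 47} = {(x67,46), (x67,47), (x69,46), (x69,47)}
  {x67, x69} × {47, 48} = {(x67,47), (x67,48), (x69,47), (x69,48)}
  {x68, x69} × {46, 47} = {(x68,46), (x68,47), (x69,46), (x69,47)}
  {x68, x69} × {47, 48} = {(x68,47), (x68,48), (x69,47), (x69,48)}
  {x67, x69} × {46, 47, 48} = {(x67,46), (x67,47), (x67,48), (x69,46), (x69,47), (x69,48)}
  {x67, x68, x69} × {46, 47} = {(x67,46), (x67,47), (x68,46), (x68,47), (x69,46), (x69,47)}
  {x67, x68, x69} × {47, 48} = {(x67,47), (x67,48), (x68,47), (x68,48), (x69,47), (x69,48)}
  {x68, x69} × {46, 47, 48} = {(x68,46), (x68,47), (x68,48), (x69,46), (x69,47), (x69,48)}
  {x67, x68, x69} × {46, 47, 48} = {(x67,46), (x67,47), (x67,48), (x68,46), (x68,47), (x68,48), (x69,46), (x69,47), (x69,48)}
These 26 distinct sets form the basis B.
Close under arbitrary unions to get τ_{X×Y}; counting gives |τ_{X×Y}| = 108.


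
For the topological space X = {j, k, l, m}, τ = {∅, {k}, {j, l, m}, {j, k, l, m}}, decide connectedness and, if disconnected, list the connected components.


(X, τ) is disconnected; components = [{k}, {j, l, m}].

Find clopen sets (U ∈ τ with X ∖ U ∈ τ):
  U = ∅, X ∖ U = {j, k, l, m} — both open, so U is clopen.
  U = {k}, X ∖ U = {j, l, m} — both open, so U is clopen.
  U = {j, l, m}, X ∖ U = {k} — both open, so U is clopen.
  U = {j, k, l, m}, X ∖ U = ∅ — both open, so U is clopen.
Nontrivial clopen(s) exist: e.g. {j, l, m}. So (X, τ) is disconnected.
Compute connected components by grouping points that agree on all clopens:
  component: {k}
  component: {j, l, m}


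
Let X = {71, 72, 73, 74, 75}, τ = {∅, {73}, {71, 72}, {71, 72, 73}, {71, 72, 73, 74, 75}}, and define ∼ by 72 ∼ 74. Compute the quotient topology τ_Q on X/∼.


X/∼ = {[71], [72=74], [73], [75]}; |τ_Q| = 3.

Equivalence classes: [71], [72=74], [73], [75].
Quotient map π: X → X/∼ sends 71 ↦ [71], 72 ↦ [72=74], 73 ↦ [73], 74 ↦ [72=74], 75 ↦ [75].
For each subset V ⊆ X/∼, compute π^{-1}(V) ⊆ X and check whether π^{-1}(V) ∈ τ. V is open in τ_Q iff π^{-1}(V) ∈ τ.
  V = {}: π^{-1}(V) = ∅ ∈ τ ✓.
  V = {[71]}: π^{-1}(V) = {71} ∉ τ ✗.
  V = {[72=74]}: π^{-1}(V) = {72, 74} ∉ τ ✗.
  V = {[71], [72=74]}: π^{-1}(V) = {71, 72, 74} ∉ τ ✗.
  V = {[73]}: π^{-1}(V) = {73} ∈ τ ✓.
  V = {[71], [73]}: π^{-1}(V) = {71, 73} ∉ τ ✗.
  V = {[72=74], [73]}: π^{-1}(V) = {72, 73, 74} ∉ τ ✗.
  V = {[71], [72=74], [73]}: π^{-1}(V) = {71, 72, 73, 74} ∉ τ ✗.
  V = {[75]}: π^{-1}(V) = {75} ∉ τ ✗.
  V = {[71], [75]}: π^{-1}(V) = {71, 75} ∉ τ ✗.
  V = {[72=74], [75]}: π^{-1}(V) = {72, 74, 75} ∉ τ ✗.
  V = {[71], [72=74], [75]}: π^{-1}(V) = {71, 72, 74, 75} ∉ τ ✗.
  V = {[73], [75]}: π^{-1}(V) = {73, 75} ∉ τ ✗.
  V = {[71], [73], [75]}: π^{-1}(V) = {71, 73, 75} ∉ τ ✗.
  V = {[72=74], [73], [75]}: π^{-1}(V) = {72, 73, 74, 75} ∉ τ ✗.
  V = {[71], [72=74], [73], [75]}: π^{-1}(V) = {71, 72, 73, 74, 75} ∈ τ ✓.
Open sets in the quotient: τ_Q = {{}, {[73]}, {[71], [72=74], [73], [75]}} (3 elements).


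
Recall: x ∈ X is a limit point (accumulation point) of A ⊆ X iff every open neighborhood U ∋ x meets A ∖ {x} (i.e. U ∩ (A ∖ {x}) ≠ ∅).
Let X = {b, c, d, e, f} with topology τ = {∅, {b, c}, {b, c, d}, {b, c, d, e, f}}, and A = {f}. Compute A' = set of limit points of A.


A' = {e}

For each x ∈ X, list the open sets U ∈ τ with x ∈ U, then check whether U ∩ (A ∖ {x}) ≠ ∅ for every such U.
  x = b: open {b, c} ∋ x has {b, c} ∩ (A ∖ {b}) = ∅, so x is NOT a limit point.
  x = c: open {b, c} ∋ x has {b, c} ∩ (A ∖ {c}) = ∅, so x is NOT a limit point.
  x = d: open {b, c, d} ∋ x has {b, c, d} ∩ (A ∖ {d}) = ∅, so x is NOT a limit point.
  x = e: opens ∋ x are {b, c, d, e, f}; each meets A ∖ {e}, so x IS a limit point.
  x = f: open {b, c, d, e, f} ∋ x has {b, c, d, e, f} ∩ (A ∖ {f}) = ∅, so x is NOT a limit point.
Collecting: A' = {e}.


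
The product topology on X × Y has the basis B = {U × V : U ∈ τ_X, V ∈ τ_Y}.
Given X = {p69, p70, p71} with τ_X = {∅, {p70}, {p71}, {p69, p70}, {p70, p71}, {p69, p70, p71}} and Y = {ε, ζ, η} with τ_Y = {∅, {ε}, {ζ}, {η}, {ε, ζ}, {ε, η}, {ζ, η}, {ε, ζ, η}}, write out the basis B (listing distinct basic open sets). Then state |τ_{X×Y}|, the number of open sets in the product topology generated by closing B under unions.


Basis B = {∅ × ∅, {p70} × {ε}, {p70} × {ζ}, {p70} × {η}, {p71} × {ε}, {p71} × {ζ}, {p71} × {η}, {p69, p70} × {ε}, {p69, p70} × {ζ}, {p69, p70} × {η}, {p70} × {ε, ζ}, {p70} × {ε, η}, {p70, p71} × {ε}, {p70} × {ζ, η}, {p70, p71} × {ζ}, {p70, p71} × {η}, {p71} × {ε, ζ}, {p71} × {ε, η}, {p71} × {ζ, η}, {p69, p70, p71} × {ε}, {p69, p70, p71} × {ζ}, {p69, p70, p71} × {η}, {p70} × {ε, ζ, η}, {p71} × {ε, ζ, η}, {p69, p70} × {ε, ζ}, {p69, p70} × {ε, η}, {p69, p70} × {ζ, η}, {p70, p71} × {ε, ζ}, {p70, p71} × {ε, η}, {p70, p71} × {ζ, η}, {p69, p70} × {ε, ζ, η}, {p69, p70, p71} × {ε, ζ}, {p69, p70, p71} × {ε, η}, {p69, p70, p71} × {ζ, η}, {p70, p71} × {ε, ζ, η}, {p69, p70, p71} × {ε, ζ, η}}; |τ_{X×Y}| = 216.

Enumerate products U × V with U ∈ τ_X, V ∈ τ_Y (deduplicated):
  ∅ × ∅ = {} (∅)
  {p70} × {ε} = {(p70,ε)}
  {p70} × {ζ} = {(p70,ζ)}
  {p70} × {η} = {(p70,η)}
  {p71} × {ε} = {(p71,ε)}
  {p71} × {ζ} = {(p71,ζ)}
  {p71} × {η} = {(p71,η)}
  {p69, p70} × {ε} = {(p69,ε), (p70,ε)}
  {p69, p70} × {ζ} = {(p69,ζ), (p70,ζ)}
  {p69, p70} × {η} = {(p69,η), (p70,η)}
  {p70} × {ε, ζ} = {(p70,ε), (p70,ζ)}
  {p70} × {ε, η} = {(p70,ε), (p70,η)}
  {p70, p71} × {ε} = {(p70,ε), (p71,ε)}
  {p70} × {ζ, η} = {(p70,ζ), (p70,η)}
  {p70, p71} × {ζ} = {(p70,ζ), (p71,ζ)}
  {p70, p71} × {η} = {(p70,η), (p71,η)}
  {p71} × {ε, ζ} = {(p71,ε), (p71,ζ)}
  {p71} × {ε, η} = {(p71,ε), (p71,η)}
  {p71} × {ζ, η} = {(p71,ζ), (p71,η)}
  {p69, p70, p71} × {ε} = {(p69,ε), (p70,ε), (p71,ε)}
  {p69, p70, p71} × {ζ} = {(p69,ζ), (p70,ζ), (p71,ζ)}
  {p69, p70, p71} × {η} = {(p69,η), (p70,η), (p71,η)}
  {p70} × {ε, ζ, η} = {(p70,ε), (p70,ζ), (p70,η)}
  {p71} × {ε, ζ, η} = {(p71,ε), (p71,ζ), (p71,η)}
  {p69, p70} × {ε, ζ} = {(p69,ε), (p69,ζ), (p70,ε), (p70,ζ)}
  {p69, p70} × {ε, η} = {(p69,ε), (p69,η), (p70,ε), (p70,η)}
  {p69, p70} × {ζ, η} = {(p69,ζ), (p69,η), (p70,ζ), (p70,η)}
  {p70, p71} × {ε, ζ} = {(p70,ε), (p70,ζ), (p71,ε), (p71,ζ)}
  {p70, p71} × {ε, η} = {(p70,ε), (p70,η), (p71,ε), (p71,η)}
  {p70, p71} × {ζ, η} = {(p70,ζ), (p70,η), (p71,ζ), (p71,η)}
  {p69, p70} × {ε, ζ, η} = {(p69,ε), (p69,ζ), (p69,η), (p70,ε), (p70,ζ), (p70,η)}
  {p69, p70, p71} × {ε, ζ} = {(p69,ε), (p69,ζ), (p70,ε), (p70,ζ), (p71,ε), (p71,ζ)}
  {p69, p70, p71} × {ε, η} = {(p69,ε), (p69,η), (p70,ε), (p70,η), (p71,ε), (p71,η)}
  {p69, p70, p71} × {ζ, η} = {(p69,ζ), (p69,η), (p70,ζ), (p70,η), (p71,ζ), (p71,η)}
  {p70, p71} × {ε, ζ, η} = {(p70,ε), (p70,ζ), (p70,η), (p71,ε), (p71,ζ), (p71,η)}
  {p69, p70, p71} × {ε, ζ, η} = {(p69,ε), (p69,ζ), (p69,η), (p70,ε), (p70,ζ), (p70,η), (p71,ε), (p71,ζ), (p71,η)}
These 36 distinct sets form the basis B.
Close under arbitrary unions to get τ_{X×Y}; counting gives |τ_{X×Y}| = 216.


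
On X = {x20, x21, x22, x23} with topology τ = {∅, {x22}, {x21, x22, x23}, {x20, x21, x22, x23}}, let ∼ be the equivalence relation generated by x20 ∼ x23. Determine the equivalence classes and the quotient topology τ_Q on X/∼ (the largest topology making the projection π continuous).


X/∼ = {[x20=x23], [x21], [x22]}; |τ_Q| = 3.

Equivalence classes: [x20=x23], [x21], [x22].
Quotient map π: X → X/∼ sends x20 ↦ [x20=x23], x21 ↦ [x21], x22 ↦ [x22], x23 ↦ [x20=x23].
For each subset V ⊆ X/∼, compute π^{-1}(V) ⊆ X and check whether π^{-1}(V) ∈ τ. V is open in τ_Q iff π^{-1}(V) ∈ τ.
  V = {}: π^{-1}(V) = ∅ ∈ τ ✓.
  V = {[x20=x23]}: π^{-1}(V) = {x20, x23} ∉ τ ✗.
  V = {[x21]}: π^{-1}(V) = {x21} ∉ τ ✗.
  V = {[x20=x23], [x21]}: π^{-1}(V) = {x20, x21, x23} ∉ τ ✗.
  V = {[x22]}: π^{-1}(V) = {x22} ∈ τ ✓.
  V = {[x20=x23], [x22]}: π^{-1}(V) = {x20, x22, x23} ∉ τ ✗.
  V = {[x21], [x22]}: π^{-1}(V) = {x21, x22} ∉ τ ✗.
  V = {[x20=x23], [x21], [x22]}: π^{-1}(V) = {x20, x21, x22, x23} ∈ τ ✓.
Open sets in the quotient: τ_Q = {{}, {[x22]}, {[x20=x23], [x21], [x22]}} (3 elements).
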